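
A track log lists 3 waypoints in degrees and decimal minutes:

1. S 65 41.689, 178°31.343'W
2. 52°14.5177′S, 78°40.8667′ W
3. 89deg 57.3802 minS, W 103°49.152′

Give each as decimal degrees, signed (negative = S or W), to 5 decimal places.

1. -65.69482, -178.52238
2. -52.24196, -78.68111
3. -89.95634, -103.81920

Point 1:
  φ: 65 + 41.689/60 = 65.694817
  hemisphere S, so the sign is −
  Lon: 31.343′ = 0.522383°; total 178.522383
  W ⇒ negate
Point 2:
  Latitude: 52 + 14.5177/60 = 52.241962
  hemisphere S, so the sign is −
  Lon: 40.8667′ = 0.681112°; total 78.681112
  hemisphere W, so the sign is −
Point 3:
  Lat: 57.3802′ = 0.956337°; total 89.956337
  S ⇒ negate
  Lon: 49.152′ = 0.819200°; total 103.819200
  hemisphere W, so the sign is −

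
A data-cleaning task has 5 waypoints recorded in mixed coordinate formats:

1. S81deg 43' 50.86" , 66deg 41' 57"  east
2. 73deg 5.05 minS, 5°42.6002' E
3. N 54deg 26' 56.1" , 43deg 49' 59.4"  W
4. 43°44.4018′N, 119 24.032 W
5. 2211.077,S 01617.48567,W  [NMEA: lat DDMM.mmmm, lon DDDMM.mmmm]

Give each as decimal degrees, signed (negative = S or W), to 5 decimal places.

Point 1:
  φ: 43′ + 50.86″ = 43.84767′; 81 + 43.84767/60 = 81.730794
  hemisphere S, so the sign is −
  λ: 66° + 41/60 + 57/3600 = 66 + 0.683333 + 0.015833 = 66.699167
  E ⇒ keep positive
Point 2:
  φ: 73 + 5.05/60 = 73.084167
  S → negative
  Longitude: 42.6002′ = 0.710003°; total 5.710003
  E ⇒ keep positive
Point 3:
  Lat: 26′ + 56.1″ = 26.93500′; 54 + 26.93500/60 = 54.448917
  N ⇒ keep positive
  Lon: 43° + 49/60 + 59.4/3600 = 43 + 0.816667 + 0.016500 = 43.833167
  W → negative
Point 4:
  φ: 44.4018′ = 0.740030°; total 43.740030
  N ⇒ keep positive
  λ: 119 + 24.032/60 = 119.400533
  W ⇒ negate
Point 5:
  φ: split at 2 digits → 22° and 11.077′; 22 + 11.077/60 = 22.184617
  S ⇒ negate
  Longitude: split at 3 digits → 016° and 17.48567′; 16 + 17.48567/60 = 16.291428
  hemisphere W, so the sign is −

1. -81.73079, 66.69917
2. -73.08417, 5.71000
3. 54.44892, -43.83317
4. 43.74003, -119.40053
5. -22.18462, -16.29143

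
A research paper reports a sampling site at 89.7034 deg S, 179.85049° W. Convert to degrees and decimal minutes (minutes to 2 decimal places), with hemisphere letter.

φ: 89° + 0.703400 × 60 = 89° 42.2040′
Lon: 179° + 0.850490 × 60 = 179° 51.0294′

89° 42.20′ S, 179° 51.03′ W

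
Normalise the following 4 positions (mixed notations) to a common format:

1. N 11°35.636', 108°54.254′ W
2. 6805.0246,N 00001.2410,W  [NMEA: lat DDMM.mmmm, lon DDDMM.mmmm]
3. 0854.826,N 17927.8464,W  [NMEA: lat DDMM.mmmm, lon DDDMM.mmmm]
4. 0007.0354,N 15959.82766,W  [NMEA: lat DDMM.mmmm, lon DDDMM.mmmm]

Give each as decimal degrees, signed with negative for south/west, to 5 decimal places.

1. 11.59393, -108.90423
2. 68.08374, -0.02068
3. 8.91377, -179.46411
4. 0.11726, -159.99713

Point 1:
  Lat: 35.636′ = 0.593933°; total 11.593933
  N → positive
  Longitude: 108 + 54.254/60 = 108.904233
  hemisphere W, so the sign is −
Point 2:
  Latitude: split at 2 digits → 68° and 5.0246′; 68 + 5.0246/60 = 68.083743
  N → positive
  λ: split at 3 digits → 000° and 1.241′; 0 + 1.241/60 = 0.020683
  hemisphere W, so the sign is −
Point 3:
  φ: split at 2 digits → 08° and 54.826′; 8 + 54.826/60 = 8.913767
  N ⇒ keep positive
  λ: split at 3 digits → 179° and 27.8464′; 179 + 27.8464/60 = 179.464107
  W ⇒ negate
Point 4:
  Latitude: degrees = first 2 digits = 0, minutes = 7.0354; 0 + 7.0354/60 = 0.117257
  N ⇒ keep positive
  Lon: degrees = first 3 digits = 159, minutes = 59.82766; 159 + 59.82766/60 = 159.997128
  hemisphere W, so the sign is −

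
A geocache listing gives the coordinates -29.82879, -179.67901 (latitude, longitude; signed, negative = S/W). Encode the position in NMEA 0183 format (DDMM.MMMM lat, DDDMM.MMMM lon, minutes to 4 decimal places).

2949.7274,S / 17940.7406,W

Latitude is negative → S; |value| = 29.828790
Lat: fractional part 0.828790 → 49.727400 minutes
Longitude is negative → W; |value| = 179.679010
λ: 179° + 0.679010 × 60 = 179° 40.740600′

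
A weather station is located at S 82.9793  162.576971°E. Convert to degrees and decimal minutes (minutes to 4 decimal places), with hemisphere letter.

Latitude: fractional part 0.979300 → 58.758000 minutes
Lon: 162° + 0.576971 × 60 = 162° 34.618260′

82° 58.7580′ S, 162° 34.6183′ E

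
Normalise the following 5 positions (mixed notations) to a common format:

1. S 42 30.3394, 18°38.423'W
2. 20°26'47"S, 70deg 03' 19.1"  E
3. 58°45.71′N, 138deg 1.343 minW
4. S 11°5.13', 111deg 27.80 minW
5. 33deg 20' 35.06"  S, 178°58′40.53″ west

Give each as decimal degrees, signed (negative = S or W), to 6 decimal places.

1. -42.505657, -18.640383
2. -20.446389, 70.055306
3. 58.761833, -138.022383
4. -11.085500, -111.463333
5. -33.343072, -178.977925

Point 1:
  Lat: 30.3394′ = 0.505657°; total 42.5056567
  hemisphere S, so the sign is −
  Longitude: 18 + 38.423/60 = 18.6403833
  W ⇒ negate
Point 2:
  Lat: 26′ + 47″ = 26.78333′; 20 + 26.78333/60 = 20.4463889
  S ⇒ negate
  λ: 70° + 3/60 + 19.1/3600 = 70 + 0.050000 + 0.005306 = 70.0553056
  E → positive
Point 3:
  φ: 45.71′ = 0.761833°; total 58.7618333
  N ⇒ keep positive
  λ: 138 + 1.343/60 = 138.0223833
  hemisphere W, so the sign is −
Point 4:
  Lat: 11 + 5.13/60 = 11.0855000
  S ⇒ negate
  λ: 111 + 27.8/60 = 111.4633333
  hemisphere W, so the sign is −
Point 5:
  Latitude: 33 + 20/60 + 35.06/3600 = 33.3430722
  S → negative
  Lon: 178° + 58/60 + 40.53/3600 = 178 + 0.966667 + 0.011258 = 178.9779250
  W ⇒ negate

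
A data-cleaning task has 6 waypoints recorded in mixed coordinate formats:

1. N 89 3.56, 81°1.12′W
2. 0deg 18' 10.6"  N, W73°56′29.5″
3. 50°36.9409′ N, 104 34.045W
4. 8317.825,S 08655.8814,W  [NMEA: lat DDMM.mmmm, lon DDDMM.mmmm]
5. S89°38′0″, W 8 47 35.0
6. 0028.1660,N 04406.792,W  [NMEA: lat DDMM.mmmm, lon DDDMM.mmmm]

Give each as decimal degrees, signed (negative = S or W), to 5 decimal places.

1. 89.05933, -81.01867
2. 0.30294, -73.94153
3. 50.61568, -104.56742
4. -83.29708, -86.93136
5. -89.63333, -8.79306
6. 0.46943, -44.11320

Point 1:
  Latitude: 89 + 3.56/60 = 89.059333
  N → positive
  λ: 1.12′ = 0.018667°; total 81.018667
  W → negative
Point 2:
  φ: 0 + 18/60 + 10.6/3600 = 0.302944
  N ⇒ keep positive
  Lon: 56′ + 29.5″ = 56.49167′; 73 + 56.49167/60 = 73.941528
  W ⇒ negate
Point 3:
  Latitude: 50 + 36.9409/60 = 50.615682
  N ⇒ keep positive
  Lon: 34.045′ = 0.567417°; total 104.567417
  W ⇒ negate
Point 4:
  Lat: split at 2 digits → 83° and 17.825′; 83 + 17.825/60 = 83.297083
  S → negative
  λ: degrees = first 3 digits = 86, minutes = 55.8814; 86 + 55.8814/60 = 86.931357
  hemisphere W, so the sign is −
Point 5:
  φ: 89 + 38/60 + 0/3600 = 89.633333
  hemisphere S, so the sign is −
  Lon: 47′ + 35″ = 47.58333′; 8 + 47.58333/60 = 8.793056
  W → negative
Point 6:
  Lat: degrees = first 2 digits = 0, minutes = 28.166; 0 + 28.166/60 = 0.469433
  N → positive
  Lon: degrees = first 3 digits = 44, minutes = 6.792; 44 + 6.792/60 = 44.113200
  hemisphere W, so the sign is −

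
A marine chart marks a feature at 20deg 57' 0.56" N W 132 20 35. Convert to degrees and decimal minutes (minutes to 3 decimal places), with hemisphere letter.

20° 57.009′ N, 132° 20.583′ W

Latitude: seconds/60 = 0.00933; minutes = 57 + 0.00933 = 57.00933
Longitude: seconds/60 = 0.58333; minutes = 20 + 0.58333 = 20.58333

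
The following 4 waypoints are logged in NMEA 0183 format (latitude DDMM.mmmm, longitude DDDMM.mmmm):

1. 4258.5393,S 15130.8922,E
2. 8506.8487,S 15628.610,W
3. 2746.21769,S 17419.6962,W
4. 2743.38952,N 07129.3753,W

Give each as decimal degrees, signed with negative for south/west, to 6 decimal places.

1. -42.975655, 151.514870
2. -85.114145, -156.476833
3. -27.770295, -174.328270
4. 27.723159, -71.489588

Point 1:
  φ: degrees = first 2 digits = 42, minutes = 58.5393; 42 + 58.5393/60 = 42.9756550
  S ⇒ negate
  λ: split at 3 digits → 151° and 30.8922′; 151 + 30.8922/60 = 151.5148700
  E ⇒ keep positive
Point 2:
  Lat: degrees = first 2 digits = 85, minutes = 6.8487; 85 + 6.8487/60 = 85.1141450
  hemisphere S, so the sign is −
  Longitude: split at 3 digits → 156° and 28.61′; 156 + 28.61/60 = 156.4768333
  W ⇒ negate
Point 3:
  Lat: split at 2 digits → 27° and 46.21769′; 27 + 46.21769/60 = 27.7702948
  S → negative
  Lon: split at 3 digits → 174° and 19.6962′; 174 + 19.6962/60 = 174.3282700
  hemisphere W, so the sign is −
Point 4:
  Latitude: degrees = first 2 digits = 27, minutes = 43.38952; 27 + 43.38952/60 = 27.7231587
  N ⇒ keep positive
  λ: degrees = first 3 digits = 71, minutes = 29.3753; 71 + 29.3753/60 = 71.4895883
  W → negative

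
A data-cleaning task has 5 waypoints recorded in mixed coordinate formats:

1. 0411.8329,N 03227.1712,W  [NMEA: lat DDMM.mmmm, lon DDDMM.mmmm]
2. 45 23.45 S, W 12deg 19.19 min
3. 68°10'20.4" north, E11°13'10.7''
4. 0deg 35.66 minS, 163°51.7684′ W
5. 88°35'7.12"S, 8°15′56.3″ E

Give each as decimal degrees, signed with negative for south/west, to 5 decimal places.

Point 1:
  Lat: degrees = first 2 digits = 4, minutes = 11.8329; 4 + 11.8329/60 = 4.197215
  N → positive
  λ: degrees = first 3 digits = 32, minutes = 27.1712; 32 + 27.1712/60 = 32.452853
  W → negative
Point 2:
  φ: 45 + 23.45/60 = 45.390833
  S ⇒ negate
  λ: 19.19′ = 0.319833°; total 12.319833
  W → negative
Point 3:
  φ: 68° + 10/60 + 20.4/3600 = 68 + 0.166667 + 0.005667 = 68.172333
  N ⇒ keep positive
  λ: 13′ + 10.7″ = 13.17833′; 11 + 13.17833/60 = 11.219639
  E ⇒ keep positive
Point 4:
  Latitude: 35.66′ = 0.594333°; total 0.594333
  hemisphere S, so the sign is −
  Longitude: 163 + 51.7684/60 = 163.862807
  hemisphere W, so the sign is −
Point 5:
  φ: 35′ + 7.12″ = 35.11867′; 88 + 35.11867/60 = 88.585311
  hemisphere S, so the sign is −
  Longitude: 8 + 15/60 + 56.3/3600 = 8.265639
  E → positive

1. 4.19722, -32.45285
2. -45.39083, -12.31983
3. 68.17233, 11.21964
4. -0.59433, -163.86281
5. -88.58531, 8.26564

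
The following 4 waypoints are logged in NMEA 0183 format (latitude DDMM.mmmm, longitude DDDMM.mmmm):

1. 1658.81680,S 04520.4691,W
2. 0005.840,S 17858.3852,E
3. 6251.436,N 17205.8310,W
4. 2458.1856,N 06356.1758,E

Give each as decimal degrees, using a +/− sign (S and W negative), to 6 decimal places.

Point 1:
  Latitude: split at 2 digits → 16° and 58.8168′; 16 + 58.8168/60 = 16.9802800
  hemisphere S, so the sign is −
  Lon: split at 3 digits → 045° and 20.4691′; 45 + 20.4691/60 = 45.3411517
  W → negative
Point 2:
  φ: degrees = first 2 digits = 0, minutes = 5.84; 0 + 5.84/60 = 0.0973333
  S ⇒ negate
  Lon: split at 3 digits → 178° and 58.3852′; 178 + 58.3852/60 = 178.9730867
  E ⇒ keep positive
Point 3:
  Lat: degrees = first 2 digits = 62, minutes = 51.436; 62 + 51.436/60 = 62.8572667
  N ⇒ keep positive
  Longitude: degrees = first 3 digits = 172, minutes = 5.831; 172 + 5.831/60 = 172.0971833
  W → negative
Point 4:
  Lat: degrees = first 2 digits = 24, minutes = 58.1856; 24 + 58.1856/60 = 24.9697600
  N → positive
  Lon: degrees = first 3 digits = 63, minutes = 56.1758; 63 + 56.1758/60 = 63.9362633
  E → positive

1. -16.980280, -45.341152
2. -0.097333, 178.973087
3. 62.857267, -172.097183
4. 24.969760, 63.936263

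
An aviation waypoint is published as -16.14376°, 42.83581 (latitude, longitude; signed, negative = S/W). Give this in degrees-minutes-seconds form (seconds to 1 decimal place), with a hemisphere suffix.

Latitude is negative → S; |value| = 16.143760
Lat: 0.143760° → 8.62560′; 0.62560 × 60 = 37.536″
Longitude: 0.835810° → 50.14860′; 0.14860 × 60 = 8.916″

16°08′37.5″ S, 42°50′8.9″ E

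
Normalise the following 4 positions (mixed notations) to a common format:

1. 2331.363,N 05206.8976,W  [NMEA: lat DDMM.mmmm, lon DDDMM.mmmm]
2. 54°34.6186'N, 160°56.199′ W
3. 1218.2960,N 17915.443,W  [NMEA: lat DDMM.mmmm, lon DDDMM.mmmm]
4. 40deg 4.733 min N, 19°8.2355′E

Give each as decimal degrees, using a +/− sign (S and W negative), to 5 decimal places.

Point 1:
  Lat: split at 2 digits → 23° and 31.363′; 23 + 31.363/60 = 23.522717
  N ⇒ keep positive
  λ: split at 3 digits → 052° and 6.8976′; 52 + 6.8976/60 = 52.114960
  hemisphere W, so the sign is −
Point 2:
  Lat: 34.6186′ = 0.576977°; total 54.576977
  N ⇒ keep positive
  Lon: 56.199′ = 0.936650°; total 160.936650
  W ⇒ negate
Point 3:
  Lat: split at 2 digits → 12° and 18.296′; 12 + 18.296/60 = 12.304933
  N ⇒ keep positive
  Longitude: degrees = first 3 digits = 179, minutes = 15.443; 179 + 15.443/60 = 179.257383
  W → negative
Point 4:
  Latitude: 4.733′ = 0.078883°; total 40.078883
  N → positive
  Longitude: 8.2355′ = 0.137258°; total 19.137258
  E ⇒ keep positive

1. 23.52272, -52.11496
2. 54.57698, -160.93665
3. 12.30493, -179.25738
4. 40.07888, 19.13726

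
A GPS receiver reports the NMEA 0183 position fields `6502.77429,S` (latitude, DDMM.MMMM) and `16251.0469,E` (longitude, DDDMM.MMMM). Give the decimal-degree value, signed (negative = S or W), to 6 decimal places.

Latitude: degrees = first 2 digits = 65, minutes = 2.77429; 65 + 2.77429/60 = 65.0462382
S ⇒ negate
λ: split at 3 digits → 162° and 51.0469′; 162 + 51.0469/60 = 162.8507817
E ⇒ keep positive

-65.046238, 162.850782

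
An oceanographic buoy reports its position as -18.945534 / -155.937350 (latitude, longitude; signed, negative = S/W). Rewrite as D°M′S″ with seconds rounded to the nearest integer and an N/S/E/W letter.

18°56′44″ S, 155°56′14″ W

Latitude is negative → S; |value| = 18.945534
φ: 0.945534 × 60 = 56.73204′ → 56′, remainder × 60 = 43.92″
Longitude is negative → W; |value| = 155.937350
λ: 0.937350 × 60 = 56.24100′ → 56′, remainder × 60 = 14.46″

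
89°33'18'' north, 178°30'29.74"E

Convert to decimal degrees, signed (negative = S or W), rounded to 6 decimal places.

89.555000, 178.508261

Lat: 89 + 33/60 + 18/3600 = 89.5550000
N ⇒ keep positive
Longitude: 30′ + 29.74″ = 30.49567′; 178 + 30.49567/60 = 178.5082611
E ⇒ keep positive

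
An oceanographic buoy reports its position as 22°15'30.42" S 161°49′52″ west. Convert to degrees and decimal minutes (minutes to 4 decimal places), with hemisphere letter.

22° 15.5070′ S, 161° 49.8667′ W

Lat: 15 + 30.42/60 = 15.507000′
Lon: 49 + 52/60 = 49.866667′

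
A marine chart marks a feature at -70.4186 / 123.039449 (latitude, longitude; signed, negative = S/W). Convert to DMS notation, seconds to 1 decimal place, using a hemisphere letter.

70°25′7.0″ S, 123°02′22.0″ E

Latitude is negative → S; |value| = 70.418600
Latitude: 0.418600 × 60 = 25.11600′ → 25′, remainder × 60 = 6.960″
Lon: whole degrees 123; 2.36694′ → 2′ and 22.016″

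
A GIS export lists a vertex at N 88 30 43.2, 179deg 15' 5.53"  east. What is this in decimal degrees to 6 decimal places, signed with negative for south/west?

88.512000, 179.251536

Latitude: 88 + 30/60 + 43.2/3600 = 88.5120000
N → positive
Longitude: 179 + 15/60 + 5.53/3600 = 179.2515361
E → positive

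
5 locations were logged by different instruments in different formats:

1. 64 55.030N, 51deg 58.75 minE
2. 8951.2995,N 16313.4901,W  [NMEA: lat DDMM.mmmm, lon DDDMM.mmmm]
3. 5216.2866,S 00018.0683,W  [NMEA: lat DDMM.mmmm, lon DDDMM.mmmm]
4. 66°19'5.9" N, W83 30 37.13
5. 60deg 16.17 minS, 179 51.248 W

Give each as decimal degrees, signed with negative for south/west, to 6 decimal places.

Point 1:
  φ: 64 + 55.03/60 = 64.9171667
  N ⇒ keep positive
  Longitude: 51 + 58.75/60 = 51.9791667
  E → positive
Point 2:
  φ: split at 2 digits → 89° and 51.2995′; 89 + 51.2995/60 = 89.8549917
  N → positive
  λ: degrees = first 3 digits = 163, minutes = 13.4901; 163 + 13.4901/60 = 163.2248350
  hemisphere W, so the sign is −
Point 3:
  Latitude: split at 2 digits → 52° and 16.2866′; 52 + 16.2866/60 = 52.2714433
  S ⇒ negate
  Lon: degrees = first 3 digits = 0, minutes = 18.0683; 0 + 18.0683/60 = 0.3011383
  W ⇒ negate
Point 4:
  Lat: 66 + 19/60 + 5.9/3600 = 66.3183056
  N → positive
  Lon: 30′ + 37.13″ = 30.61883′; 83 + 30.61883/60 = 83.5103139
  W ⇒ negate
Point 5:
  Latitude: 60 + 16.17/60 = 60.2695000
  S ⇒ negate
  Lon: 51.248′ = 0.854133°; total 179.8541333
  W ⇒ negate

1. 64.917167, 51.979167
2. 89.854992, -163.224835
3. -52.271443, -0.301138
4. 66.318306, -83.510314
5. -60.269500, -179.854133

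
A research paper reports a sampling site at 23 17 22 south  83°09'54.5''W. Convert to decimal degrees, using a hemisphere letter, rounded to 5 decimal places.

23.28944° S, 83.16514° W

φ: 17′ + 22″ = 17.36667′; 23 + 17.36667/60 = 23.289444
λ: 83° + 9/60 + 54.5/3600 = 83 + 0.150000 + 0.015139 = 83.165139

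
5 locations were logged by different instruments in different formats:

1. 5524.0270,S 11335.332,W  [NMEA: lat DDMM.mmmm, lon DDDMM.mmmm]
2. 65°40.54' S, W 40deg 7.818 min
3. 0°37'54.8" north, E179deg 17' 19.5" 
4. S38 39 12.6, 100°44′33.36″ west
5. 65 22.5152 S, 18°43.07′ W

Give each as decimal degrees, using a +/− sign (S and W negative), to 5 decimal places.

Point 1:
  Latitude: split at 2 digits → 55° and 24.027′; 55 + 24.027/60 = 55.400450
  S → negative
  λ: degrees = first 3 digits = 113, minutes = 35.332; 113 + 35.332/60 = 113.588867
  W ⇒ negate
Point 2:
  Lat: 65 + 40.54/60 = 65.675667
  hemisphere S, so the sign is −
  λ: 7.818′ = 0.130300°; total 40.130300
  hemisphere W, so the sign is −
Point 3:
  Latitude: 37′ + 54.8″ = 37.91333′; 0 + 37.91333/60 = 0.631889
  N → positive
  Lon: 179 + 17/60 + 19.5/3600 = 179.288750
  E ⇒ keep positive
Point 4:
  φ: 38 + 39/60 + 12.6/3600 = 38.653500
  S → negative
  Lon: 100 + 44/60 + 33.36/3600 = 100.742600
  W → negative
Point 5:
  Latitude: 22.5152′ = 0.375253°; total 65.375253
  S → negative
  λ: 43.07′ = 0.717833°; total 18.717833
  W ⇒ negate

1. -55.40045, -113.58887
2. -65.67567, -40.13030
3. 0.63189, 179.28875
4. -38.65350, -100.74260
5. -65.37525, -18.71783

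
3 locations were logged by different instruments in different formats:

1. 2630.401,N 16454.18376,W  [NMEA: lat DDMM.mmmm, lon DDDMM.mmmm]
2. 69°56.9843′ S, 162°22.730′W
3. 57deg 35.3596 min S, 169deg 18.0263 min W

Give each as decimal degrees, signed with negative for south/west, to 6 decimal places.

1. 26.506683, -164.903063
2. -69.949738, -162.378833
3. -57.589327, -169.300438

Point 1:
  Latitude: split at 2 digits → 26° and 30.401′; 26 + 30.401/60 = 26.5066833
  N → positive
  Lon: split at 3 digits → 164° and 54.18376′; 164 + 54.18376/60 = 164.9030627
  W → negative
Point 2:
  φ: 69 + 56.9843/60 = 69.9497383
  S ⇒ negate
  λ: 162 + 22.73/60 = 162.3788333
  W → negative
Point 3:
  Latitude: 35.3596′ = 0.589327°; total 57.5893267
  S ⇒ negate
  Longitude: 169 + 18.0263/60 = 169.3004383
  W ⇒ negate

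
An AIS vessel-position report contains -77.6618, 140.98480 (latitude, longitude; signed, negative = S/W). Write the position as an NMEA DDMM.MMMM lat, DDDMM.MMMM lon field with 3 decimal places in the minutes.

7739.708,S / 14059.088,E

Latitude is negative → S; |value| = 77.661800
φ: fractional part 0.661800 → 39.70800 minutes
λ: minutes = (140.984800 − 140) × 60 = 59.08800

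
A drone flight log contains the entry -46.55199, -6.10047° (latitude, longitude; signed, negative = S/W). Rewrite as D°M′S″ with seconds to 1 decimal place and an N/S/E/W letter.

46°33′7.2″ S, 6°06′1.7″ W

Latitude is negative → S; |value| = 46.551990
φ: 0.551990° → 33.11940′; 0.11940 × 60 = 7.164″
Longitude is negative → W; |value| = 6.100470
λ: 0.100470° → 6.02820′; 0.02820 × 60 = 1.692″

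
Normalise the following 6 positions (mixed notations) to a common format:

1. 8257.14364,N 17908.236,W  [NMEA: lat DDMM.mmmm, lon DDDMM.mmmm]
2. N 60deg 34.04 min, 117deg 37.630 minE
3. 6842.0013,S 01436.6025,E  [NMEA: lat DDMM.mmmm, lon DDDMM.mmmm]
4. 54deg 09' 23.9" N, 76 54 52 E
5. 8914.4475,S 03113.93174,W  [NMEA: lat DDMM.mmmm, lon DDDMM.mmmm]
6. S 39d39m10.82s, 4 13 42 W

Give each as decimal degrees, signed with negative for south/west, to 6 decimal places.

Point 1:
  Lat: degrees = first 2 digits = 82, minutes = 57.14364; 82 + 57.14364/60 = 82.9523940
  N ⇒ keep positive
  Longitude: split at 3 digits → 179° and 8.236′; 179 + 8.236/60 = 179.1372667
  W ⇒ negate
Point 2:
  Lat: 34.04′ = 0.567333°; total 60.5673333
  N ⇒ keep positive
  λ: 117 + 37.63/60 = 117.6271667
  E ⇒ keep positive
Point 3:
  φ: degrees = first 2 digits = 68, minutes = 42.0013; 68 + 42.0013/60 = 68.7000217
  S → negative
  Longitude: degrees = first 3 digits = 14, minutes = 36.6025; 14 + 36.6025/60 = 14.6100417
  E ⇒ keep positive
Point 4:
  φ: 9′ + 23.9″ = 9.39833′; 54 + 9.39833/60 = 54.1566389
  N ⇒ keep positive
  Longitude: 76° + 54/60 + 52/3600 = 76 + 0.900000 + 0.014444 = 76.9144444
  E ⇒ keep positive
Point 5:
  Lat: degrees = first 2 digits = 89, minutes = 14.4475; 89 + 14.4475/60 = 89.2407917
  S → negative
  Lon: split at 3 digits → 031° and 13.93174′; 31 + 13.93174/60 = 31.2321957
  W → negative
Point 6:
  φ: 39° + 39/60 + 10.82/3600 = 39 + 0.650000 + 0.003006 = 39.6530056
  S → negative
  λ: 4 + 13/60 + 42/3600 = 4.2283333
  hemisphere W, so the sign is −

1. 82.952394, -179.137267
2. 60.567333, 117.627167
3. -68.700022, 14.610042
4. 54.156639, 76.914444
5. -89.240792, -31.232196
6. -39.653006, -4.228333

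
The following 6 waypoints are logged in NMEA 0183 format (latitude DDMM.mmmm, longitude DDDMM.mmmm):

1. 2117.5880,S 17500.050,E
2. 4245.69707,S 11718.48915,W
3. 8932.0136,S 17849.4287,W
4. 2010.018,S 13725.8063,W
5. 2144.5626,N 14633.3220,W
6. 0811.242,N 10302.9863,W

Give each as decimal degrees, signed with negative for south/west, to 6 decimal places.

Point 1:
  Latitude: degrees = first 2 digits = 21, minutes = 17.588; 21 + 17.588/60 = 21.2931333
  S ⇒ negate
  λ: split at 3 digits → 175° and 0.05′; 175 + 0.05/60 = 175.0008333
  E → positive
Point 2:
  Lat: split at 2 digits → 42° and 45.69707′; 42 + 45.69707/60 = 42.7616178
  S ⇒ negate
  Lon: degrees = first 3 digits = 117, minutes = 18.48915; 117 + 18.48915/60 = 117.3081525
  W ⇒ negate
Point 3:
  φ: split at 2 digits → 89° and 32.0136′; 89 + 32.0136/60 = 89.5335600
  S → negative
  Lon: degrees = first 3 digits = 178, minutes = 49.4287; 178 + 49.4287/60 = 178.8238117
  W → negative
Point 4:
  Latitude: degrees = first 2 digits = 20, minutes = 10.018; 20 + 10.018/60 = 20.1669667
  S ⇒ negate
  Lon: split at 3 digits → 137° and 25.8063′; 137 + 25.8063/60 = 137.4301050
  hemisphere W, so the sign is −
Point 5:
  Lat: split at 2 digits → 21° and 44.5626′; 21 + 44.5626/60 = 21.7427100
  N ⇒ keep positive
  Longitude: degrees = first 3 digits = 146, minutes = 33.322; 146 + 33.322/60 = 146.5553667
  W → negative
Point 6:
  Latitude: split at 2 digits → 08° and 11.242′; 8 + 11.242/60 = 8.1873667
  N ⇒ keep positive
  λ: degrees = first 3 digits = 103, minutes = 2.9863; 103 + 2.9863/60 = 103.0497717
  hemisphere W, so the sign is −

1. -21.293133, 175.000833
2. -42.761618, -117.308153
3. -89.533560, -178.823812
4. -20.166967, -137.430105
5. 21.742710, -146.555367
6. 8.187367, -103.049772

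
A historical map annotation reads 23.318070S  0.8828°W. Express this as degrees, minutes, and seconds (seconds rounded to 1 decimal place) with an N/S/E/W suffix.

23°19′5.1″ S, 0°52′58.1″ W

Lat: whole degrees 23; 19.08420′ → 19′ and 5.052″
Longitude: whole degrees 0; 52.96800′ → 52′ and 58.080″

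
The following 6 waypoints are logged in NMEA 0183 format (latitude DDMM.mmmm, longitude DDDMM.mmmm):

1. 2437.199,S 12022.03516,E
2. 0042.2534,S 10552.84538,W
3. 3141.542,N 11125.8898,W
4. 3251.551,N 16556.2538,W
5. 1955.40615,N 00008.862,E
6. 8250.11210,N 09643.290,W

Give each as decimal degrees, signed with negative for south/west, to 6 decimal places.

1. -24.619983, 120.367253
2. -0.704223, -105.880756
3. 31.692367, -111.431497
4. 32.859183, -165.937563
5. 19.923436, 0.147700
6. 82.835202, -96.721500

Point 1:
  Latitude: split at 2 digits → 24° and 37.199′; 24 + 37.199/60 = 24.6199833
  S ⇒ negate
  Lon: split at 3 digits → 120° and 22.03516′; 120 + 22.03516/60 = 120.3672527
  E ⇒ keep positive
Point 2:
  Lat: split at 2 digits → 00° and 42.2534′; 0 + 42.2534/60 = 0.7042233
  S ⇒ negate
  λ: split at 3 digits → 105° and 52.84538′; 105 + 52.84538/60 = 105.8807563
  W → negative
Point 3:
  Lat: split at 2 digits → 31° and 41.542′; 31 + 41.542/60 = 31.6923667
  N → positive
  λ: split at 3 digits → 111° and 25.8898′; 111 + 25.8898/60 = 111.4314967
  hemisphere W, so the sign is −
Point 4:
  Latitude: split at 2 digits → 32° and 51.551′; 32 + 51.551/60 = 32.8591833
  N → positive
  λ: degrees = first 3 digits = 165, minutes = 56.2538; 165 + 56.2538/60 = 165.9375633
  W → negative
Point 5:
  Latitude: split at 2 digits → 19° and 55.40615′; 19 + 55.40615/60 = 19.9234358
  N ⇒ keep positive
  Lon: degrees = first 3 digits = 0, minutes = 8.862; 0 + 8.862/60 = 0.1477000
  E → positive
Point 6:
  Lat: split at 2 digits → 82° and 50.1121′; 82 + 50.1121/60 = 82.8352017
  N → positive
  Longitude: degrees = first 3 digits = 96, minutes = 43.29; 96 + 43.29/60 = 96.7215000
  W → negative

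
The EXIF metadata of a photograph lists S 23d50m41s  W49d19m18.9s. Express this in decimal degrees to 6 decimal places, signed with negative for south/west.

φ: 50′ + 41″ = 50.68333′; 23 + 50.68333/60 = 23.8447222
S ⇒ negate
Lon: 49 + 19/60 + 18.9/3600 = 49.3219167
W → negative

-23.844722, -49.321917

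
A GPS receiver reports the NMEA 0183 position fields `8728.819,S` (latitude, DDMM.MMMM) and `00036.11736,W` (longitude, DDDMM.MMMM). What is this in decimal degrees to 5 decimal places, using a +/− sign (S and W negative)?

φ: degrees = first 2 digits = 87, minutes = 28.819; 87 + 28.819/60 = 87.480317
S ⇒ negate
λ: split at 3 digits → 000° and 36.11736′; 0 + 36.11736/60 = 0.601956
hemisphere W, so the sign is −

-87.48032, -0.60196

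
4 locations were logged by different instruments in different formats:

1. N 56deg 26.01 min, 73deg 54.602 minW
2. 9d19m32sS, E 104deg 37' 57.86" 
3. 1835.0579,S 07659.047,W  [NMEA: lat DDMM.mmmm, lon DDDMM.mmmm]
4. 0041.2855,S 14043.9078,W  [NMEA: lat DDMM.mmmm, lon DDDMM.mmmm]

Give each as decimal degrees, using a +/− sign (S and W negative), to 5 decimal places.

1. 56.43350, -73.91003
2. -9.32556, 104.63274
3. -18.58430, -76.98412
4. -0.68809, -140.73180

Point 1:
  Lat: 26.01′ = 0.433500°; total 56.433500
  N → positive
  Lon: 54.602′ = 0.910033°; total 73.910033
  hemisphere W, so the sign is −
Point 2:
  Lat: 19′ + 32″ = 19.53333′; 9 + 19.53333/60 = 9.325556
  S ⇒ negate
  λ: 104 + 37/60 + 57.86/3600 = 104.632739
  E → positive
Point 3:
  φ: split at 2 digits → 18° and 35.0579′; 18 + 35.0579/60 = 18.584298
  S → negative
  Lon: split at 3 digits → 076° and 59.047′; 76 + 59.047/60 = 76.984117
  W ⇒ negate
Point 4:
  φ: split at 2 digits → 00° and 41.2855′; 0 + 41.2855/60 = 0.688092
  S → negative
  Longitude: degrees = first 3 digits = 140, minutes = 43.9078; 140 + 43.9078/60 = 140.731797
  W → negative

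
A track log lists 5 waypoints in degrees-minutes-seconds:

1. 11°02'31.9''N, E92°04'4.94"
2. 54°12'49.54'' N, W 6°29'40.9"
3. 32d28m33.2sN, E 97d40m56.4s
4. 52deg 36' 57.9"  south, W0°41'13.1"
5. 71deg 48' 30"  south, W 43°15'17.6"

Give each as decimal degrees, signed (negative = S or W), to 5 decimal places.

Point 1:
  Lat: 11 + 2/60 + 31.9/3600 = 11.042194
  N ⇒ keep positive
  λ: 92 + 4/60 + 4.94/3600 = 92.068039
  E ⇒ keep positive
Point 2:
  Lat: 12′ + 49.54″ = 12.82567′; 54 + 12.82567/60 = 54.213761
  N ⇒ keep positive
  λ: 6° + 29/60 + 40.9/3600 = 6 + 0.483333 + 0.011361 = 6.494694
  hemisphere W, so the sign is −
Point 3:
  φ: 32° + 28/60 + 33.2/3600 = 32 + 0.466667 + 0.009222 = 32.475889
  N → positive
  λ: 97 + 40/60 + 56.4/3600 = 97.682333
  E ⇒ keep positive
Point 4:
  Latitude: 36′ + 57.9″ = 36.96500′; 52 + 36.96500/60 = 52.616083
  hemisphere S, so the sign is −
  Lon: 0° + 41/60 + 13.1/3600 = 0 + 0.683333 + 0.003639 = 0.686972
  W → negative
Point 5:
  Latitude: 48′ + 30″ = 48.50000′; 71 + 48.50000/60 = 71.808333
  S → negative
  Lon: 43 + 15/60 + 17.6/3600 = 43.254889
  W ⇒ negate

1. 11.04219, 92.06804
2. 54.21376, -6.49469
3. 32.47589, 97.68233
4. -52.61608, -0.68697
5. -71.80833, -43.25489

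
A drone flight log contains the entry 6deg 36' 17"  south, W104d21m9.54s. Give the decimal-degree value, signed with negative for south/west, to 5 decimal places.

-6.60472, -104.35265

Latitude: 6° + 36/60 + 17/3600 = 6 + 0.600000 + 0.004722 = 6.604722
hemisphere S, so the sign is −
Longitude: 104 + 21/60 + 9.54/3600 = 104.352650
hemisphere W, so the sign is −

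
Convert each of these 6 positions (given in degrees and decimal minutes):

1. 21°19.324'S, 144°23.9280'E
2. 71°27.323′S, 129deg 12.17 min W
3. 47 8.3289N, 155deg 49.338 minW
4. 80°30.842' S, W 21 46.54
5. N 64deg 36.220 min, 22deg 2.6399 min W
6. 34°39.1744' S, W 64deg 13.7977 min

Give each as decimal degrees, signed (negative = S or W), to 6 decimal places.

1. -21.322067, 144.398800
2. -71.455383, -129.202833
3. 47.138815, -155.822300
4. -80.514033, -21.775667
5. 64.603667, -22.043998
6. -34.652907, -64.229962

Point 1:
  φ: 21 + 19.324/60 = 21.3220667
  S → negative
  λ: 23.928′ = 0.398800°; total 144.3988000
  E ⇒ keep positive
Point 2:
  φ: 71 + 27.323/60 = 71.4553833
  hemisphere S, so the sign is −
  λ: 12.17′ = 0.202833°; total 129.2028333
  W ⇒ negate
Point 3:
  φ: 47 + 8.3289/60 = 47.1388150
  N → positive
  λ: 49.338′ = 0.822300°; total 155.8223000
  hemisphere W, so the sign is −
Point 4:
  Lat: 30.842′ = 0.514033°; total 80.5140333
  S ⇒ negate
  Lon: 46.54′ = 0.775667°; total 21.7756667
  W → negative
Point 5:
  φ: 36.22′ = 0.603667°; total 64.6036667
  N → positive
  Longitude: 2.6399′ = 0.043998°; total 22.0439983
  W → negative
Point 6:
  Lat: 39.1744′ = 0.652907°; total 34.6529067
  S → negative
  Lon: 64 + 13.7977/60 = 64.2299617
  W → negative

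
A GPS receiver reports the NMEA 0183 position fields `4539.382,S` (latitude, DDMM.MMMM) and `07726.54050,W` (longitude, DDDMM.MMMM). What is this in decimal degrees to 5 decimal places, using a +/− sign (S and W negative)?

-45.65637, -77.44234

Latitude: split at 2 digits → 45° and 39.382′; 45 + 39.382/60 = 45.656367
S → negative
Lon: split at 3 digits → 077° and 26.5405′; 77 + 26.5405/60 = 77.442342
hemisphere W, so the sign is −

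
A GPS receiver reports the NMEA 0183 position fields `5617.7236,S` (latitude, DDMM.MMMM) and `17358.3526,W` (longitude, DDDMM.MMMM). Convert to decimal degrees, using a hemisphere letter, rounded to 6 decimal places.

56.295393° S, 173.972543° W

φ: split at 2 digits → 56° and 17.7236′; 56 + 17.7236/60 = 56.2953933
Lon: degrees = first 3 digits = 173, minutes = 58.3526; 173 + 58.3526/60 = 173.9725433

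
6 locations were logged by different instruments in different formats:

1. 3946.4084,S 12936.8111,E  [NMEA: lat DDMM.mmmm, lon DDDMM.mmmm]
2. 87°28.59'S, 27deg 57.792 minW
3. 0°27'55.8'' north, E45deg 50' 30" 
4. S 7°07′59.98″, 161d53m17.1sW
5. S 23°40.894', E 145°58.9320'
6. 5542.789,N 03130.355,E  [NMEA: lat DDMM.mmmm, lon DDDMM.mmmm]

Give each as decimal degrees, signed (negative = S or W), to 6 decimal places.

1. -39.773473, 129.613518
2. -87.476500, -27.963200
3. 0.465500, 45.841667
4. -7.133328, -161.888083
5. -23.681567, 145.982200
6. 55.713150, 31.505917

Point 1:
  Lat: split at 2 digits → 39° and 46.4084′; 39 + 46.4084/60 = 39.7734733
  S ⇒ negate
  λ: split at 3 digits → 129° and 36.8111′; 129 + 36.8111/60 = 129.6135183
  E ⇒ keep positive
Point 2:
  Lat: 87 + 28.59/60 = 87.4765000
  S → negative
  λ: 27 + 57.792/60 = 27.9632000
  W → negative
Point 3:
  Lat: 0° + 27/60 + 55.8/3600 = 0 + 0.450000 + 0.015500 = 0.4655000
  N ⇒ keep positive
  Longitude: 45° + 50/60 + 30/3600 = 45 + 0.833333 + 0.008333 = 45.8416667
  E ⇒ keep positive
Point 4:
  Lat: 7 + 7/60 + 59.98/3600 = 7.1333278
  hemisphere S, so the sign is −
  λ: 53′ + 17.1″ = 53.28500′; 161 + 53.28500/60 = 161.8880833
  W ⇒ negate
Point 5:
  Latitude: 23 + 40.894/60 = 23.6815667
  hemisphere S, so the sign is −
  λ: 145 + 58.932/60 = 145.9822000
  E → positive
Point 6:
  φ: degrees = first 2 digits = 55, minutes = 42.789; 55 + 42.789/60 = 55.7131500
  N → positive
  Longitude: degrees = first 3 digits = 31, minutes = 30.355; 31 + 30.355/60 = 31.5059167
  E → positive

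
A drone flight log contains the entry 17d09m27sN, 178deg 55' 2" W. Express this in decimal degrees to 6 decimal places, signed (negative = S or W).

17.157500, -178.917222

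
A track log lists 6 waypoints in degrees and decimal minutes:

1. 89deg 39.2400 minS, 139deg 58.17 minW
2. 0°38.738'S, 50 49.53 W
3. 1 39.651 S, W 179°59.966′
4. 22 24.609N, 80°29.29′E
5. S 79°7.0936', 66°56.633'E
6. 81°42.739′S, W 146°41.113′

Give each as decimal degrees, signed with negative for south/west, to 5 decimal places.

Point 1:
  Latitude: 89 + 39.24/60 = 89.654000
  S → negative
  Longitude: 58.17′ = 0.969500°; total 139.969500
  hemisphere W, so the sign is −
Point 2:
  φ: 0 + 38.738/60 = 0.645633
  S → negative
  Lon: 49.53′ = 0.825500°; total 50.825500
  W → negative
Point 3:
  Lat: 39.651′ = 0.660850°; total 1.660850
  hemisphere S, so the sign is −
  Lon: 179 + 59.966/60 = 179.999433
  hemisphere W, so the sign is −
Point 4:
  Latitude: 22 + 24.609/60 = 22.410150
  N ⇒ keep positive
  Lon: 29.29′ = 0.488167°; total 80.488167
  E → positive
Point 5:
  Latitude: 7.0936′ = 0.118227°; total 79.118227
  hemisphere S, so the sign is −
  Lon: 66 + 56.633/60 = 66.943883
  E ⇒ keep positive
Point 6:
  Latitude: 81 + 42.739/60 = 81.712317
  hemisphere S, so the sign is −
  Longitude: 41.113′ = 0.685217°; total 146.685217
  W → negative

1. -89.65400, -139.96950
2. -0.64563, -50.82550
3. -1.66085, -179.99943
4. 22.41015, 80.48817
5. -79.11823, 66.94388
6. -81.71232, -146.68522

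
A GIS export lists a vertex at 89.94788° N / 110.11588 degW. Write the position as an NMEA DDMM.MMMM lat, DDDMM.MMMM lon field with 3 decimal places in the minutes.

φ: minutes = (89.947880 − 89) × 60 = 56.87280
Longitude: minutes = (110.115880 − 110) × 60 = 6.95280

8956.873,N / 11006.953,W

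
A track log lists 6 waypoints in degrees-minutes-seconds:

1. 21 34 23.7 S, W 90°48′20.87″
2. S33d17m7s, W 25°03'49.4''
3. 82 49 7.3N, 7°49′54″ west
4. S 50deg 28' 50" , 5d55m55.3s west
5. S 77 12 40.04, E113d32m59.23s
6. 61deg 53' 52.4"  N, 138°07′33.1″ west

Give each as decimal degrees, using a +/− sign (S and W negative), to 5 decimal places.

1. -21.57325, -90.80580
2. -33.28528, -25.06372
3. 82.81869, -7.83167
4. -50.48056, -5.93203
5. -77.21112, 113.54979
6. 61.89789, -138.12586

Point 1:
  Lat: 21° + 34/60 + 23.7/3600 = 21 + 0.566667 + 0.006583 = 21.573250
  S → negative
  Lon: 48′ + 20.87″ = 48.34783′; 90 + 48.34783/60 = 90.805797
  hemisphere W, so the sign is −
Point 2:
  φ: 33 + 17/60 + 7/3600 = 33.285278
  S ⇒ negate
  Longitude: 3′ + 49.4″ = 3.82333′; 25 + 3.82333/60 = 25.063722
  W ⇒ negate
Point 3:
  Lat: 82 + 49/60 + 7.3/3600 = 82.818694
  N → positive
  Lon: 7 + 49/60 + 54/3600 = 7.831667
  W → negative
Point 4:
  Lat: 50° + 28/60 + 50/3600 = 50 + 0.466667 + 0.013889 = 50.480556
  S → negative
  λ: 5° + 55/60 + 55.3/3600 = 5 + 0.916667 + 0.015361 = 5.932028
  hemisphere W, so the sign is −
Point 5:
  Latitude: 12′ + 40.04″ = 12.66733′; 77 + 12.66733/60 = 77.211122
  hemisphere S, so the sign is −
  Lon: 32′ + 59.23″ = 32.98717′; 113 + 32.98717/60 = 113.549786
  E ⇒ keep positive
Point 6:
  Latitude: 61° + 53/60 + 52.4/3600 = 61 + 0.883333 + 0.014556 = 61.897889
  N ⇒ keep positive
  Lon: 7′ + 33.1″ = 7.55167′; 138 + 7.55167/60 = 138.125861
  W ⇒ negate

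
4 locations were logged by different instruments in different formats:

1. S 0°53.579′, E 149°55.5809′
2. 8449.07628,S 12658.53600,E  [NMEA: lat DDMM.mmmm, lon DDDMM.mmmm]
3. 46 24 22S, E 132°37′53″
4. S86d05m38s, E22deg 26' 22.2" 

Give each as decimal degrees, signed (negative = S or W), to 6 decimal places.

1. -0.892983, 149.926348
2. -84.817938, 126.975600
3. -46.406111, 132.631389
4. -86.093889, 22.439500

Point 1:
  φ: 0 + 53.579/60 = 0.8929833
  hemisphere S, so the sign is −
  λ: 55.5809′ = 0.926348°; total 149.9263483
  E → positive
Point 2:
  φ: degrees = first 2 digits = 84, minutes = 49.07628; 84 + 49.07628/60 = 84.8179380
  S ⇒ negate
  Lon: degrees = first 3 digits = 126, minutes = 58.536; 126 + 58.536/60 = 126.9756000
  E → positive
Point 3:
  Latitude: 46 + 24/60 + 22/3600 = 46.4061111
  hemisphere S, so the sign is −
  λ: 37′ + 53″ = 37.88333′; 132 + 37.88333/60 = 132.6313889
  E → positive
Point 4:
  φ: 5′ + 38″ = 5.63333′; 86 + 5.63333/60 = 86.0938889
  S → negative
  λ: 22° + 26/60 + 22.2/3600 = 22 + 0.433333 + 0.006167 = 22.4395000
  E → positive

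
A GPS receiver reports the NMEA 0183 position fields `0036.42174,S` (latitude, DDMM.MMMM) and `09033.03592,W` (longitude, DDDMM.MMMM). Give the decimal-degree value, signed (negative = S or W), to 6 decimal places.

-0.607029, -90.550599

Latitude: degrees = first 2 digits = 0, minutes = 36.42174; 0 + 36.42174/60 = 0.6070290
S → negative
Longitude: degrees = first 3 digits = 90, minutes = 33.03592; 90 + 33.03592/60 = 90.5505987
W → negative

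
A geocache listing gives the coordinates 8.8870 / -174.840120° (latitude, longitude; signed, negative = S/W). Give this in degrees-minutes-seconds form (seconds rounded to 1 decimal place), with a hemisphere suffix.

8°53′13.2″ N, 174°50′24.4″ W

Latitude: whole degrees 8; 53.22000′ → 53′ and 13.200″
Longitude is negative → W; |value| = 174.840120
Longitude: whole degrees 174; 50.40720′ → 50′ and 24.432″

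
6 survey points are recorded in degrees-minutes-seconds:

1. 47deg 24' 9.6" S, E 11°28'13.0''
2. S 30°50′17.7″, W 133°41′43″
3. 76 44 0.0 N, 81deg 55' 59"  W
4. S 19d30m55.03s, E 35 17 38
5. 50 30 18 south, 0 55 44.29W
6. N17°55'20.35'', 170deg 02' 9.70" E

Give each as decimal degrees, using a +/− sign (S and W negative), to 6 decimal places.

1. -47.402667, 11.470278
2. -30.838250, -133.695278
3. 76.733333, -81.933056
4. -19.515286, 35.293889
5. -50.505000, -0.928969
6. 17.922319, 170.036028

Point 1:
  Latitude: 47° + 24/60 + 9.6/3600 = 47 + 0.400000 + 0.002667 = 47.4026667
  S → negative
  Lon: 11 + 28/60 + 13/3600 = 11.4702778
  E ⇒ keep positive
Point 2:
  φ: 30° + 50/60 + 17.7/3600 = 30 + 0.833333 + 0.004917 = 30.8382500
  S → negative
  Longitude: 41′ + 43″ = 41.71667′; 133 + 41.71667/60 = 133.6952778
  W ⇒ negate
Point 3:
  Lat: 76° + 44/60 + 0/3600 = 76 + 0.733333 + 0.000000 = 76.7333333
  N → positive
  Lon: 55′ + 59″ = 55.98333′; 81 + 55.98333/60 = 81.9330556
  W → negative
Point 4:
  Lat: 30′ + 55.03″ = 30.91717′; 19 + 30.91717/60 = 19.5152861
  S ⇒ negate
  λ: 17′ + 38″ = 17.63333′; 35 + 17.63333/60 = 35.2938889
  E → positive
Point 5:
  Lat: 50 + 30/60 + 18/3600 = 50.5050000
  S ⇒ negate
  Longitude: 55′ + 44.29″ = 55.73817′; 0 + 55.73817/60 = 0.9289694
  hemisphere W, so the sign is −
Point 6:
  Lat: 55′ + 20.35″ = 55.33917′; 17 + 55.33917/60 = 17.9223194
  N ⇒ keep positive
  Lon: 170 + 2/60 + 9.7/3600 = 170.0360278
  E ⇒ keep positive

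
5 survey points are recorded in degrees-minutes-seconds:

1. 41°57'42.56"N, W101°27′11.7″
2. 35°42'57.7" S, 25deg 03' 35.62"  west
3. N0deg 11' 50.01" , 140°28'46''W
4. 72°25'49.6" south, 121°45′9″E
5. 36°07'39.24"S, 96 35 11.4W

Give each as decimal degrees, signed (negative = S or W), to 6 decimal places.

1. 41.961822, -101.453250
2. -35.716028, -25.059894
3. 0.197225, -140.479444
4. -72.430444, 121.752500
5. -36.127567, -96.586500

Point 1:
  φ: 57′ + 42.56″ = 57.70933′; 41 + 57.70933/60 = 41.9618222
  N → positive
  λ: 101° + 27/60 + 11.7/3600 = 101 + 0.450000 + 0.003250 = 101.4532500
  W ⇒ negate
Point 2:
  Lat: 35° + 42/60 + 57.7/3600 = 35 + 0.700000 + 0.016028 = 35.7160278
  S ⇒ negate
  λ: 3′ + 35.62″ = 3.59367′; 25 + 3.59367/60 = 25.0598944
  hemisphere W, so the sign is −
Point 3:
  Lat: 11′ + 50.01″ = 11.83350′; 0 + 11.83350/60 = 0.1972250
  N → positive
  λ: 28′ + 46″ = 28.76667′; 140 + 28.76667/60 = 140.4794444
  W ⇒ negate
Point 4:
  φ: 72 + 25/60 + 49.6/3600 = 72.4304444
  S ⇒ negate
  Longitude: 121 + 45/60 + 9/3600 = 121.7525000
  E ⇒ keep positive
Point 5:
  φ: 36 + 7/60 + 39.24/3600 = 36.1275667
  hemisphere S, so the sign is −
  λ: 96 + 35/60 + 11.4/3600 = 96.5865000
  W ⇒ negate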